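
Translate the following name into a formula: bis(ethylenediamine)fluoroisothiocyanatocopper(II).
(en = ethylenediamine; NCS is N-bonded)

Ligands: 2 ethylenediamine (en, neutral), 1 fluoro (F, -1), 1 isothiocyanato (NCS, -1). Ligand charge sum = -2.
With Cu in oxidation state +2, the complex ion is [Cu...].

[Cu(en)2F(NCS)]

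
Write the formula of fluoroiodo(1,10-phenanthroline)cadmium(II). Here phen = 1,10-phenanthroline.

Ligands: 1 fluoro (F, -1), 1 iodo (I, -1), 1 1,10-phenanthroline (phen, neutral). Ligand charge sum = -2.
With Cd in oxidation state +2, the complex ion is [Cd...].

[CdFI(phen)]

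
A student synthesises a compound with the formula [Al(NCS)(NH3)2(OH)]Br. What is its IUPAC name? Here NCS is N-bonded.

diamminehydroxoisothiocyanatoaluminium(III) bromide

The 1 bromide counter-ion carries a total charge of -1, so each complex ion is 1+.
Ligand charges: 1×isothiocyanato (-1 each), 2×ammine (neutral), 1×hydroxo (-1 each); total -2. So Al + (-2) = 1+, giving Al = +3.
Ligands are named alphabetically: ammine before hydroxo before isothiocyanato.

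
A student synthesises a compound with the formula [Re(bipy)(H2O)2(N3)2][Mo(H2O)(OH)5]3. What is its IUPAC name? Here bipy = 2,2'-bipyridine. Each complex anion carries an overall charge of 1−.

Both ions are complex: the cation is named first with the plain metal name, the anion second with the -ate form; each ion's ligands are alphabetised independently.
The complex anion is given as 1−; its ligand charges sum to -5, so Mo = +4.
With 3 anions per cation, the cation must be 3×1 = 3+.
Cation: ligand charges sum to -2; for the ion to be 3+, Re = +5.

diaquadiazido(2,2'-bipyridine)rhenium(V) aquapentahydroxomolybdate(IV)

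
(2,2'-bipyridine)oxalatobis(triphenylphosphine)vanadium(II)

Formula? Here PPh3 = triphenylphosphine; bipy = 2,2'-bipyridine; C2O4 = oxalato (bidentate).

Ligands: 2 triphenylphosphine (PPh3, neutral), 1 2,2'-bipyridine (bipy, neutral), 1 oxalato (C2O4, -2). Ligand charge sum = -2.
With V in oxidation state +2, the complex ion is [V...].

[V(bipy)(C2O4)(PPh3)2]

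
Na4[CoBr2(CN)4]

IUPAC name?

The 4 sodium counter-ions carry a total charge of +4, so each complex ion is 4−.
Ligand charges: 4×cyano (-1 each), 2×bromo (-1 each); total -6. So Co + (-6) = 4−, giving Co = +2.
The complex ion is anionic, so cobalt takes the -ate form cobaltate(II).

sodium dibromotetracyanocobaltate(II)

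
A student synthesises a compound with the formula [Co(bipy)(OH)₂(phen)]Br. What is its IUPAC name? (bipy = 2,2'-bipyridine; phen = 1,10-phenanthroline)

The 1 bromide counter-ion carries a total charge of -1, so each complex ion is 1+.
Ligand charges: 2×hydroxo (-1 each), 1×2,2'-bipyridine (neutral), 1×1,10-phenanthroline (neutral); total -2. So Co + (-2) = 1+, giving Co = +3.
Ligands are named alphabetically: bipyridine before hydroxo before phenanthroline.

(2,2'-bipyridine)dihydroxo(1,10-phenanthroline)cobalt(III) bromide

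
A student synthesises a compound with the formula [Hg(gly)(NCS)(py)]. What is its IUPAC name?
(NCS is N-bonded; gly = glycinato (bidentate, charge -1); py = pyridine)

(glycinato)isothiocyanato(pyridine)mercury(II)

There is no counter-ion, so the complex is neutral overall.
Ligand charges: 1×isothiocyanato (-1 each), 1×glycinato (-1 each), 1×pyridine (neutral); total -2. So Hg + (-2) = 0, giving Hg = +2.
Ligands are named alphabetically: glycinato before isothiocyanato before pyridine.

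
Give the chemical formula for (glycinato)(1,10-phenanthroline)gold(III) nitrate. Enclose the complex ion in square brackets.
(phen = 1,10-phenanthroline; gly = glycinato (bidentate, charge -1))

[Au(gly)(phen)](NO3)2

Ligands: 1 1,10-phenanthroline (phen, neutral), 1 glycinato (gly, -1). Ligand charge sum = -1.
Charge balance with nitrate (-1) requires 1 complex ion per 2 nitrate.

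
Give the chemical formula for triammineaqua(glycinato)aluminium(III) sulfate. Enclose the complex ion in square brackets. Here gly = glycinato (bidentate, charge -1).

[Al(gly)(H2O)(NH3)3]SO4

Ligands: 1 glycinato (gly, -1), 1 aqua (H2O, neutral), 3 ammine (NH3, neutral). Ligand charge sum = -1.
Charge balance with sulfate (-2) requires 1 complex ion per 1 sulfate.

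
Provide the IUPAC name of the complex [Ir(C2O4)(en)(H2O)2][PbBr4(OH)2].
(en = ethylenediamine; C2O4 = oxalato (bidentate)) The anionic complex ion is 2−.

diaqua(ethylenediamine)oxalatoiridium(IV) tetrabromodihydroxoplumbate(IV)

The complex anion is given as 2−; its ligand charges sum to -6, so Pb = +4.
A 1:1 salt means the cation carries the equal and opposite charge, 2+.
Cation: ligand charges sum to -2; for the ion to be 2+, Ir = +4.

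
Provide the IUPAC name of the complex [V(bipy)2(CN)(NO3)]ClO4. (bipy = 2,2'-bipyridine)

The 1 perchlorate counter-ion carries a total charge of -1, so each complex ion is 1+.
Ligand charges: 1×nitrato (-1 each), 1×cyano (-1 each), 2×2,2'-bipyridine (neutral); total -2. So V + (-2) = 1+, giving V = +3.
Ligands are named alphabetically: bipyridine before cyano before nitrato.

bis(2,2'-bipyridine)cyanonitratovanadium(III) perchlorate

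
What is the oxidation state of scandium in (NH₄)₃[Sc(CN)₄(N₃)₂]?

+3

3 ammonium outside the brackets (+1 each) → the complex ion is 3−.
Ligand charges: 2×N3 = -2; 4×CN = -4; sum -6.
Sc + (-6) = 3− ⇒ Sc is +3.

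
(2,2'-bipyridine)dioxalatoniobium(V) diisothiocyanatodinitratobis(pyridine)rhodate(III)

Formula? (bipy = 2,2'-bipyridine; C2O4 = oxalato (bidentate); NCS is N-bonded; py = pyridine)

[Nb(bipy)(C2O4)2][Rh(NCS)2(NO3)2(py)2]

Cation [Nb…]: ligand charges -4, Nb(V) ⇒ ion charge 1+.
Anion [Rh…]: ligand charges -4, Rh(III) ⇒ ion charge 1−.
One 1+ cation balances one 1− anion.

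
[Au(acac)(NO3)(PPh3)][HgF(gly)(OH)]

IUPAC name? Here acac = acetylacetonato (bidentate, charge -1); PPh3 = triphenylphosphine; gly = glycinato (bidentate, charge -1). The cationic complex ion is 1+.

The complex cation is given as 1+; its ligand charges sum to -2, so Au = +3.
A 1:1 salt means the anion carries the equal and opposite charge, 1−.
Anion: ligand charges sum to -3; for the ion to be 1−, Hg = +2.

(acetylacetonato)nitrato(triphenylphosphine)gold(III) fluoro(glycinato)hydroxomercurate(II)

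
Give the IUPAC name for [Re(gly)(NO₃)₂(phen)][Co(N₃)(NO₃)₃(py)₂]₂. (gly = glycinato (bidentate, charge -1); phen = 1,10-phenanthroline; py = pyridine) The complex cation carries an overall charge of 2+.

The complex cation is given as 2+; its ligand charges sum to -3, so Re = +5.
With 2 anions per cation, each anion must be 2/2 = 1−.
Anion: ligand charges sum to -4; for the ion to be 1−, Co = +3.

(glycinato)dinitrato(1,10-phenanthroline)rhenium(V) azidotrinitratobis(pyridine)cobaltate(III)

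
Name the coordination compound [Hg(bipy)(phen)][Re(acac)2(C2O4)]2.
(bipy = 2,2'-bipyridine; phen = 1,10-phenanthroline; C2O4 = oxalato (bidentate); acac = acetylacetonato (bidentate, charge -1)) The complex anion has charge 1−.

The complex anion is given as 1−; its ligand charges sum to -4, so Re = +3.
With 2 anions per cation, the cation must be 2×1 = 2+.
Cation: ligand charges sum to 0; for the ion to be 2+, Hg = +2.

(2,2'-bipyridine)(1,10-phenanthroline)mercury(II) bis(acetylacetonato)oxalatorhenate(III)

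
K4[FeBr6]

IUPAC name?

The 4 potassium counter-ions carry a total charge of +4, so each complex ion is 4−.
Ligand charges: 6×bromo (-1 each); total -6. So Fe + (-6) = 4−, giving Fe = +2.
The complex ion is anionic, so iron takes the -ate form ferrate(II).

potassium hexabromoferrate(II)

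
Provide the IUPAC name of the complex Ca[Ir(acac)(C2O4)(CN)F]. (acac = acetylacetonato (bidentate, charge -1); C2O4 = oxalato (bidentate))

The 1 calcium counter-ion carries a total charge of +2, so each complex ion is 2−.
Ligand charges: 1×acetylacetonato (-1 each), 1×oxalato (-2 each), 1×cyano (-1 each), 1×fluoro (-1 each); total -5. So Ir + (-5) = 2−, giving Ir = +3.
The complex ion is anionic, so iridium takes the -ate form iridate(III).

calcium (acetylacetonato)cyanofluorooxalatoiridate(III)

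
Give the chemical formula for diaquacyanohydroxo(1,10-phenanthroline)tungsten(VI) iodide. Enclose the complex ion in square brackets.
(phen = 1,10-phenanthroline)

Ligands: 2 aqua (H2O, neutral), 1 hydroxo (OH, -1), 1 1,10-phenanthroline (phen, neutral), 1 cyano (CN, -1). Ligand charge sum = -2.
With W in oxidation state +6, the complex ion is [W...]^4+.
Charge balance with iodide (-1) requires 1 complex ion per 4 iodide.

[W(CN)(H2O)2(OH)(phen)]I4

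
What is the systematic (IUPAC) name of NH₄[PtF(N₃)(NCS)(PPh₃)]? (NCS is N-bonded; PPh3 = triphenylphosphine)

The 1 ammonium counter-ion carries a total charge of +1, so each complex ion is 1−.
Ligand charges: 1×azido (-1 each), 1×fluoro (-1 each), 1×isothiocyanato (-1 each), 1×triphenylphosphine (neutral); total -3. So Pt + (-3) = 1−, giving Pt = +2.
Ligands are named alphabetically: azido before fluoro before isothiocyanato before triphenylphosphine.
The complex ion is anionic, so platinum takes the -ate form platinate(II).

ammonium azidofluoroisothiocyanato(triphenylphosphine)platinate(II)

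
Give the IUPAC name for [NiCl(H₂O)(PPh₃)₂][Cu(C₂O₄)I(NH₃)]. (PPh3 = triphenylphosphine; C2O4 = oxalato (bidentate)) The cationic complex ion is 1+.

aquachlorobis(triphenylphosphine)nickel(II) ammineiodooxalatocuprate(II)

The complex cation is given as 1+; its ligand charges sum to -1, so Ni = +2.
A 1:1 salt means the anion carries the equal and opposite charge, 1−.
Anion: ligand charges sum to -3; for the ion to be 1−, Cu = +2.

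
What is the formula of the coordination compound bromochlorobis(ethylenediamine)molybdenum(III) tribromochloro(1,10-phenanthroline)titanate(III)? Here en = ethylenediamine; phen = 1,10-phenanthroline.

[MoBrCl(en)2][TiBr3Cl(phen)]

Cation [Mo…]: ligand charges -2, Mo(III) ⇒ ion charge 1+.
Anion [Ti…]: ligand charges -4, Ti(III) ⇒ ion charge 1−.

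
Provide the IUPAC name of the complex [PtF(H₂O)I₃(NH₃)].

There is no counter-ion, so the complex is neutral overall.
Ligand charges: 1×ammine (neutral), 1×aqua (neutral), 1×fluoro (-1 each), 3×iodo (-1 each); total -4. So Pt + (-4) = 0, giving Pt = +4.
Ligands are named alphabetically: ammine before aqua before fluoro before iodo.

ammineaquafluorotriiodoplatinum(IV)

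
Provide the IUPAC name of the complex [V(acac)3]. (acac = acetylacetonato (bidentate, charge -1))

There is no counter-ion, so the complex is neutral overall.
Ligand charges: 3×acetylacetonato (-1 each); total -3. So V + (-3) = 0, giving V = +3.

tris(acetylacetonato)vanadium(III)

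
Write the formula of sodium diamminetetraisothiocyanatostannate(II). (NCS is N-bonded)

Ligands: 4 isothiocyanato (NCS, -1), 2 ammine (NH3, neutral). Ligand charge sum = -4.
With Sn in oxidation state +2, the complex ion is [Sn...]^2−.
Charge balance with sodium (+1) requires 1 complex ion per 2 sodium.

Na2[Sn(NCS)4(NH3)2]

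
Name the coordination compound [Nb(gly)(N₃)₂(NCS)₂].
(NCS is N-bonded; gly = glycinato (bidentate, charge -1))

There is no counter-ion, so the complex is neutral overall.
Ligand charges: 2×isothiocyanato (-1 each), 2×azido (-1 each), 1×glycinato (-1 each); total -5. So Nb + (-5) = 0, giving Nb = +5.
Ligands are named alphabetically: azido before glycinato before isothiocyanato.

diazido(glycinato)diisothiocyanatoniobium(V)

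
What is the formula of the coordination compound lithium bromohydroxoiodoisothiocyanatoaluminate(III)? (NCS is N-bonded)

Ligands: 1 bromo (Br, -1), 1 iodo (I, -1), 1 hydroxo (OH, -1), 1 isothiocyanato (NCS, -1). Ligand charge sum = -4.
Charge balance with lithium (+1) requires 1 complex ion per 1 lithium.

Li[AlBrI(NCS)(OH)]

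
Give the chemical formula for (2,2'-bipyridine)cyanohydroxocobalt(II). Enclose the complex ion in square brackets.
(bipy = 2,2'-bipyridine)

Ligands: 1 hydroxo (OH, -1), 1 2,2'-bipyridine (bipy, neutral), 1 cyano (CN, -1). Ligand charge sum = -2.
With Co in oxidation state +2, the complex ion is [Co...].

[Co(bipy)(CN)(OH)]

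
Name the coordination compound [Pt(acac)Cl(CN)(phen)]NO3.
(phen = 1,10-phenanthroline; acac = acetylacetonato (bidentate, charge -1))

The 1 nitrate counter-ion carries a total charge of -1, so each complex ion is 1+.
Ligand charges: 1×chloro (-1 each), 1×1,10-phenanthroline (neutral), 1×cyano (-1 each), 1×acetylacetonato (-1 each); total -3. So Pt + (-3) = 1+, giving Pt = +4.
Ligands are named alphabetically: acetylacetonato before chloro before cyano before phenanthroline.

(acetylacetonato)chlorocyano(1,10-phenanthroline)platinum(IV) nitrate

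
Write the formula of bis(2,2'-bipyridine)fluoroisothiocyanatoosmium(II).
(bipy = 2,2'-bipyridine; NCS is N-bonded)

[Os(bipy)2F(NCS)]

Ligands: 1 fluoro (F, -1), 2 2,2'-bipyridine (bipy, neutral), 1 isothiocyanato (NCS, -1). Ligand charge sum = -2.
With Os in oxidation state +2, the complex ion is [Os...].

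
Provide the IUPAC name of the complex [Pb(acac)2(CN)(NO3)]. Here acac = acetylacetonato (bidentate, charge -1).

There is no counter-ion, so the complex is neutral overall.
Ligand charges: 1×cyano (-1 each), 2×acetylacetonato (-1 each), 1×nitrato (-1 each); total -4. So Pb + (-4) = 0, giving Pb = +4.
Ligands are named alphabetically: acetylacetonato before cyano before nitrato.

bis(acetylacetonato)cyanonitratolead(IV)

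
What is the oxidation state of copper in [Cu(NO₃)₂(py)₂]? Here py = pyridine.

No counter-ion: the bracketed complex is neutral.
Ligand charges: 2×NO3 = -2; 2×py neutral; sum -2.
Cu + (-2) = 0 ⇒ Cu is +2.

+2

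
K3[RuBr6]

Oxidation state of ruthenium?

3 potassium outside the brackets (+1 each) → the complex ion is 3−.
Ligand charges: 6×Br = -6; sum -6.
Ru + (-6) = 3− ⇒ Ru is +3.

+3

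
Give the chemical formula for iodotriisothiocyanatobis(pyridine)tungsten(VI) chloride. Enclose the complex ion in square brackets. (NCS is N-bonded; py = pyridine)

[WI(NCS)3(py)2]Cl2

Ligands: 3 isothiocyanato (NCS, -1), 1 iodo (I, -1), 2 pyridine (py, neutral). Ligand charge sum = -4.
With W in oxidation state +6, the complex ion is [W...]^2+.
Charge balance with chloride (-1) requires 1 complex ion per 2 chloride.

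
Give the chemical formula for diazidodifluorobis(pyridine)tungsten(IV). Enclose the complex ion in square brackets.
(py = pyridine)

Ligands: 2 azido (N3, -1), 2 fluoro (F, -1), 2 pyridine (py, neutral). Ligand charge sum = -4.
With W in oxidation state +4, the complex ion is [W...].

[WF2(N3)2(py)2]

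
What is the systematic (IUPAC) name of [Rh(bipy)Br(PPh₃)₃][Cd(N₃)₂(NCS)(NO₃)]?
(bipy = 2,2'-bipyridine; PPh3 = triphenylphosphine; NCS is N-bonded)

(2,2'-bipyridine)bromotris(triphenylphosphine)rhodium(III) diazidoisothiocyanatonitratocadmate(II)

Both ions are complex: the cation is named first with the plain metal name, the anion second with the -ate form; each ion's ligands are alphabetised independently.
Cadmium is always +2 in its complexes; the anion's ligand charges sum to -4, so the complex anion is 2−.
A 1:1 salt means the cation carries the equal and opposite charge, 2+.
Cation: ligand charges sum to -1; for the ion to be 2+, Rh = +3.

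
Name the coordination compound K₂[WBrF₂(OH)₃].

The 2 potassium counter-ions carry a total charge of +2, so each complex ion is 2−.
Ligand charges: 1×bromo (-1 each), 2×fluoro (-1 each), 3×hydroxo (-1 each); total -6. So W + (-6) = 2−, giving W = +4.
Ligands are named alphabetically: bromo before fluoro before hydroxo.
The complex ion is anionic, so tungsten takes the -ate form tungstate(IV).

potassium bromodifluorotrihydroxotungstate(IV)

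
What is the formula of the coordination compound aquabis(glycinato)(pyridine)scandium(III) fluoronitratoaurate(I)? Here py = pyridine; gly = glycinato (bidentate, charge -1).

Cation [Sc…]: ligand charges -2, Sc(III) ⇒ ion charge 1+.
Anion [Au…]: ligand charges -2, Au(I) ⇒ ion charge 1−.
One 1+ cation balances one 1− anion.

[Sc(gly)2(H2O)(py)][AuF(NO3)]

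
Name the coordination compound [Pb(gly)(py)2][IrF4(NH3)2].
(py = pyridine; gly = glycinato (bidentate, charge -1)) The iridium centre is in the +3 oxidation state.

Ir is given as +3; the anion's ligand charges sum to -4, so the complex anion is 1−.
A 1:1 salt means the cation carries the equal and opposite charge, 1+.
Cation: ligand charges sum to -1; for the ion to be 1+, Pb = +2.

(glycinato)bis(pyridine)lead(II) diamminetetrafluoroiridate(III)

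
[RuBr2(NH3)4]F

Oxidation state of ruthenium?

+3

1 fluoride outside the brackets (-1 each) → the complex ion is 1+.
Ligand charges: 2×Br = -2; 4×NH3 neutral; sum -2.
Ru + (-2) = 1+ ⇒ Ru is +3.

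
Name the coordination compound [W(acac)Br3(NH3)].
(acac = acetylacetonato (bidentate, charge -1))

There is no counter-ion, so the complex is neutral overall.
Ligand charges: 3×bromo (-1 each), 1×acetylacetonato (-1 each), 1×ammine (neutral); total -4. So W + (-4) = 0, giving W = +4.
Ligands are named alphabetically: acetylacetonato before ammine before bromo.

(acetylacetonato)amminetribromotungsten(IV)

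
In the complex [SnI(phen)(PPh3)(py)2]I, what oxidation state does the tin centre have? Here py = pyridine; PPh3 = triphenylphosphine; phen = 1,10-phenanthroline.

1 iodide outside the brackets (-1 each) → the complex ion is 1+.
Ligand charges: 2×py neutral; 1×PPh3 neutral; 1×phen neutral; 1×I = -1; sum -1.
Sn + (-1) = 1+ ⇒ Sn is +2.

+2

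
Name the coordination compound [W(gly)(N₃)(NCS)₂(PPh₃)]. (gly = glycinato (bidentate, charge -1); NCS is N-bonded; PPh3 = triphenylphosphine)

azido(glycinato)diisothiocyanato(triphenylphosphine)tungsten(IV)

There is no counter-ion, so the complex is neutral overall.
Ligand charges: 1×glycinato (-1 each), 2×isothiocyanato (-1 each), 1×azido (-1 each), 1×triphenylphosphine (neutral); total -4. So W + (-4) = 0, giving W = +4.
Ligands are named alphabetically: azido before glycinato before isothiocyanato before triphenylphosphine.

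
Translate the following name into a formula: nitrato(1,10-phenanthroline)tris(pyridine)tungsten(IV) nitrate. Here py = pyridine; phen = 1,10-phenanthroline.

Ligands: 3 pyridine (py, neutral), 1 nitrato (NO3, -1), 1 1,10-phenanthroline (phen, neutral). Ligand charge sum = -1.
With W in oxidation state +4, the complex ion is [W...]^3+.
Charge balance with nitrate (-1) requires 1 complex ion per 3 nitrate.

[W(NO3)(phen)(py)3](NO3)3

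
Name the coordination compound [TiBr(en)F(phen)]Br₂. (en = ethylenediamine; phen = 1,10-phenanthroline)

The 2 bromide counter-ions carry a total charge of -2, so each complex ion is 2+.
Ligand charges: 1×fluoro (-1 each), 1×ethylenediamine (neutral), 1×bromo (-1 each), 1×1,10-phenanthroline (neutral); total -2. So Ti + (-2) = 2+, giving Ti = +4.
Ligands are named alphabetically: bromo before ethylenediamine before fluoro before phenanthroline.

bromo(ethylenediamine)fluoro(1,10-phenanthroline)titanium(IV) bromide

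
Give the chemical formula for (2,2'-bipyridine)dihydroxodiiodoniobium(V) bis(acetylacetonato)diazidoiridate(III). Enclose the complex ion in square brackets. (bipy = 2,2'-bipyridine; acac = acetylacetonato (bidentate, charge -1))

Cation [Nb…]: ligand charges -4, Nb(V) ⇒ ion charge 1+.
Anion [Ir…]: ligand charges -4, Ir(III) ⇒ ion charge 1−.

[Nb(bipy)I2(OH)2][Ir(acac)2(N3)2]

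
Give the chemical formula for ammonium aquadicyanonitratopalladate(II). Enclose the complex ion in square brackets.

Ligands: 1 nitrato (NO3, -1), 1 aqua (H2O, neutral), 2 cyano (CN, -1). Ligand charge sum = -3.
With Pd in oxidation state +2, the complex ion is [Pd...]^1−.
Charge balance with ammonium (+1) requires 1 complex ion per 1 ammonium.

NH4[Pd(CN)2(H2O)(NO3)]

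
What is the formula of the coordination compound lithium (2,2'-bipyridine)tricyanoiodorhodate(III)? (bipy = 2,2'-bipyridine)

Ligands: 1 2,2'-bipyridine (bipy, neutral), 3 cyano (CN, -1), 1 iodo (I, -1). Ligand charge sum = -4.
Charge balance with lithium (+1) requires 1 complex ion per 1 lithium.

Li[Rh(bipy)(CN)3I]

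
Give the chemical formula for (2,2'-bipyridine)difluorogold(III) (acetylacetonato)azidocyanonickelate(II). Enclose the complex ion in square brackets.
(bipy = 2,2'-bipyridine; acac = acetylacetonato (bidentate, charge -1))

[Au(bipy)F2][Ni(acac)(CN)(N3)]

Cation [Au…]: ligand charges -2, Au(III) ⇒ ion charge 1+.
Anion [Ni…]: ligand charges -3, Ni(II) ⇒ ion charge 1−.
One 1+ cation balances one 1− anion.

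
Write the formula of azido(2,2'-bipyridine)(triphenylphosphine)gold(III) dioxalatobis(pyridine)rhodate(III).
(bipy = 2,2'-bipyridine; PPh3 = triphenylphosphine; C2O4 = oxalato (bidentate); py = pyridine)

[Au(bipy)(N3)(PPh3)][Rh(C2O4)2(py)2]2

Cation [Au…]: ligand charges -1, Au(III) ⇒ ion charge 2+.
Anion [Rh…]: ligand charges -4, Rh(III) ⇒ ion charge 1−.
One 2+ cation requires 2 of the 1− anion.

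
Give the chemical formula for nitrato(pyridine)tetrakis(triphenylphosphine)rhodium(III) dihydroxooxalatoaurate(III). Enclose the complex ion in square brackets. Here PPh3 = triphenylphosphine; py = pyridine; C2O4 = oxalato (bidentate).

Cation [Rh…]: ligand charges -1, Rh(III) ⇒ ion charge 2+.
Anion [Au…]: ligand charges -4, Au(III) ⇒ ion charge 1−.

[Rh(NO3)(PPh3)4(py)][Au(C2O4)(OH)2]2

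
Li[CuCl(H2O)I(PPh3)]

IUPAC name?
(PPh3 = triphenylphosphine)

The 1 lithium counter-ion carries a total charge of +1, so each complex ion is 1−.
Ligand charges: 1×aqua (neutral), 1×iodo (-1 each), 1×triphenylphosphine (neutral), 1×chloro (-1 each); total -2. So Cu + (-2) = 1−, giving Cu = +1.
Ligands are named alphabetically: aqua before chloro before iodo before triphenylphosphine.
The complex ion is anionic, so copper takes the -ate form cuprate(I).

lithium aquachloroiodo(triphenylphosphine)cuprate(I)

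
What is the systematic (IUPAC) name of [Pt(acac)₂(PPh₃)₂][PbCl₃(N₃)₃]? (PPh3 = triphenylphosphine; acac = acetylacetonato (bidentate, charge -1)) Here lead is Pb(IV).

Both ions are complex: the cation is named first with the plain metal name, the anion second with the -ate form; each ion's ligands are alphabetised independently.
Pb is given as +4; the anion's ligand charges sum to -6, so the complex anion is 2−.
A 1:1 salt means the cation carries the equal and opposite charge, 2+.
Cation: ligand charges sum to -2; for the ion to be 2+, Pt = +4.

bis(acetylacetonato)bis(triphenylphosphine)platinum(IV) triazidotrichloroplumbate(IV)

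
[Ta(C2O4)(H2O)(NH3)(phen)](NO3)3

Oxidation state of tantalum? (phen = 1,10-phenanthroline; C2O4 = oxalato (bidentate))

+5

3 nitrate outside the brackets (-1 each) → the complex ion is 3+.
Ligand charges: 1×H2O neutral; 1×phen neutral; 1×NH3 neutral; 1×C2O4 = -2; sum -2.
Ta + (-2) = 3+ ⇒ Ta is +5.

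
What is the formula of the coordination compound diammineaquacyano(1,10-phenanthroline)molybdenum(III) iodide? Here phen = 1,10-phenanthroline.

Ligands: 2 ammine (NH3, neutral), 1 aqua (H2O, neutral), 1 1,10-phenanthroline (phen, neutral), 1 cyano (CN, -1). Ligand charge sum = -1.
With Mo in oxidation state +3, the complex ion is [Mo...]^2+.
Charge balance with iodide (-1) requires 1 complex ion per 2 iodide.

[Mo(CN)(H2O)(NH3)2(phen)]I2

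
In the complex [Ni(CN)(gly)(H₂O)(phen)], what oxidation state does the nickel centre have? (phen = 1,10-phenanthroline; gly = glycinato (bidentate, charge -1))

No counter-ion: the bracketed complex is neutral.
Ligand charges: 1×phen neutral; 1×CN = -1; 1×H2O neutral; 1×gly = -1; sum -2.
Ni + (-2) = 0 ⇒ Ni is +2.

+2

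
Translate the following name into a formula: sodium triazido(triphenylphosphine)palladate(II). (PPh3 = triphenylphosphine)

Ligands: 1 triphenylphosphine (PPh3, neutral), 3 azido (N3, -1). Ligand charge sum = -3.
Charge balance with sodium (+1) requires 1 complex ion per 1 sodium.

Na[Pd(N3)3(PPh3)]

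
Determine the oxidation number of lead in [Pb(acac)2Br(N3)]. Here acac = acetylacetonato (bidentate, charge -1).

No counter-ion: the bracketed complex is neutral.
Ligand charges: 1×N3 = -1; 1×Br = -1; 2×acac = -2; sum -4.
Pb + (-4) = 0 ⇒ Pb is +4.

+4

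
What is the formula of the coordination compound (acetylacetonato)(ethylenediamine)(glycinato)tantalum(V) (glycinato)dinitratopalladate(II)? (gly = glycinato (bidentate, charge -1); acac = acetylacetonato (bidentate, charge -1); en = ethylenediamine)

Cation [Ta…]: ligand charges -2, Ta(V) ⇒ ion charge 3+.
Anion [Pd…]: ligand charges -3, Pd(II) ⇒ ion charge 1−.
One 3+ cation requires 3 of the 1− anion.

[Ta(acac)(en)(gly)][Pd(gly)(NO3)2]3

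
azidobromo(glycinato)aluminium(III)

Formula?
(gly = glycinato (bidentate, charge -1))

[AlBr(gly)(N3)]

Ligands: 1 azido (N3, -1), 1 bromo (Br, -1), 1 glycinato (gly, -1). Ligand charge sum = -3.
With Al in oxidation state +3, the complex ion is [Al...].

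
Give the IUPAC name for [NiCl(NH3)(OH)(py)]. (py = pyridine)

There is no counter-ion, so the complex is neutral overall.
Ligand charges: 1×pyridine (neutral), 1×chloro (-1 each), 1×hydroxo (-1 each), 1×ammine (neutral); total -2. So Ni + (-2) = 0, giving Ni = +2.
Ligands are named alphabetically: ammine before chloro before hydroxo before pyridine.

amminechlorohydroxo(pyridine)nickel(II)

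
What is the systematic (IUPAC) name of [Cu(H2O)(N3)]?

aquaazidocopper(I)

There is no counter-ion, so the complex is neutral overall.
Ligand charges: 1×azido (-1 each), 1×aqua (neutral); total -1. So Cu + (-1) = 0, giving Cu = +1.
Ligands are named alphabetically: aqua before azido.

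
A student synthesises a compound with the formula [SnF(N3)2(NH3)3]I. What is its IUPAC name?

triamminediazidofluorotin(IV) iodide

The 1 iodide counter-ion carries a total charge of -1, so each complex ion is 1+.
Ligand charges: 1×fluoro (-1 each), 2×azido (-1 each), 3×ammine (neutral); total -3. So Sn + (-3) = 1+, giving Sn = +4.
Ligands are named alphabetically: ammine before azido before fluoro.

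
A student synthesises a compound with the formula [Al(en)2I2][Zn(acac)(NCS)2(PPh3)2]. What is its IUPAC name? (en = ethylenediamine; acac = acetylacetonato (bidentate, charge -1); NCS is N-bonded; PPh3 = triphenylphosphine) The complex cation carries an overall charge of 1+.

Both ions are complex: the cation is named first with the plain metal name, the anion second with the -ate form; each ion's ligands are alphabetised independently.
The complex cation is given as 1+; its ligand charges sum to -2, so Al = +3.
A 1:1 salt means the anion carries the equal and opposite charge, 1−.
Anion: ligand charges sum to -3; for the ion to be 1−, Zn = +2.

bis(ethylenediamine)diiodoaluminium(III) (acetylacetonato)diisothiocyanatobis(triphenylphosphine)zincate(II)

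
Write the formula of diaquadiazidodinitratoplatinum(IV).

Ligands: 2 aqua (H2O, neutral), 2 azido (N3, -1), 2 nitrato (NO3, -1). Ligand charge sum = -4.
With Pt in oxidation state +4, the complex ion is [Pt...].

[Pt(H2O)2(N3)2(NO3)2]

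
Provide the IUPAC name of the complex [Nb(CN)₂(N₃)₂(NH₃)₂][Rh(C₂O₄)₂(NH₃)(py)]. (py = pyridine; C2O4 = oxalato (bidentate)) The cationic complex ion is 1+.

diamminediazidodicyanoniobium(V) amminedioxalato(pyridine)rhodate(III)

Both ions are complex: the cation is named first with the plain metal name, the anion second with the -ate form; each ion's ligands are alphabetised independently.
The complex cation is given as 1+; its ligand charges sum to -4, so Nb = +5.
A 1:1 salt means the anion carries the equal and opposite charge, 1−.
Anion: ligand charges sum to -4; for the ion to be 1−, Rh = +3.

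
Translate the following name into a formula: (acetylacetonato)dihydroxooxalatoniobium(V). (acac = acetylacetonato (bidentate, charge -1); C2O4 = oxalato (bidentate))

Ligands: 1 acetylacetonato (acac, -1), 1 oxalato (C2O4, -2), 2 hydroxo (OH, -1). Ligand charge sum = -5.
With Nb in oxidation state +5, the complex ion is [Nb...].

[Nb(acac)(C2O4)(OH)2]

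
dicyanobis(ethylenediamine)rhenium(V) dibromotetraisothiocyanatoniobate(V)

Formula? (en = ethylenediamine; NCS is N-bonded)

[Re(CN)2(en)2][NbBr2(NCS)4]3

Cation [Re…]: ligand charges -2, Re(V) ⇒ ion charge 3+.
Anion [Nb…]: ligand charges -6, Nb(V) ⇒ ion charge 1−.
One 3+ cation requires 3 of the 1− anion.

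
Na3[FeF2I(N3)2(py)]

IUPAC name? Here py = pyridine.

sodium diazidodifluoroiodo(pyridine)ferrate(II)

The 3 sodium counter-ions carry a total charge of +3, so each complex ion is 3−.
Ligand charges: 2×fluoro (-1 each), 1×pyridine (neutral), 1×iodo (-1 each), 2×azido (-1 each); total -5. So Fe + (-5) = 3−, giving Fe = +2.
Ligands are named alphabetically: azido before fluoro before iodo before pyridine.
The complex ion is anionic, so iron takes the -ate form ferrate(II).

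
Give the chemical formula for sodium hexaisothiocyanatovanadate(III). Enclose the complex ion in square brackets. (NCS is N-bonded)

Na3[V(NCS)6]

Ligands: 6 isothiocyanato (NCS, -1). Ligand charge sum = -6.
Charge balance with sodium (+1) requires 1 complex ion per 3 sodium.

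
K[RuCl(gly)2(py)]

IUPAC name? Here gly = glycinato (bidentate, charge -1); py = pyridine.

The 1 potassium counter-ion carries a total charge of +1, so each complex ion is 1−.
Ligand charges: 2×glycinato (-1 each), 1×pyridine (neutral), 1×chloro (-1 each); total -3. So Ru + (-3) = 1−, giving Ru = +2.
Ligands are named alphabetically: chloro before glycinato before pyridine.
The complex ion is anionic, so ruthenium takes the -ate form ruthenate(II).

potassium chlorobis(glycinato)(pyridine)ruthenate(II)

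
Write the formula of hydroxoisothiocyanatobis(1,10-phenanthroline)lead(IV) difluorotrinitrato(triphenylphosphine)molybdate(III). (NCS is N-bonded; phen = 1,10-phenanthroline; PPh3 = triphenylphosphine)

Cation [Pb…]: ligand charges -2, Pb(IV) ⇒ ion charge 2+.
Anion [Mo…]: ligand charges -5, Mo(III) ⇒ ion charge 2−.
One 2+ cation balances one 2− anion.

[Pb(NCS)(OH)(phen)2][MoF2(NO3)3(PPh3)]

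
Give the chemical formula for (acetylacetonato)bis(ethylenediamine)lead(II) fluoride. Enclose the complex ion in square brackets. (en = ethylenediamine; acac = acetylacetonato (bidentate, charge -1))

Ligands: 2 ethylenediamine (en, neutral), 1 acetylacetonato (acac, -1). Ligand charge sum = -1.
Charge balance with fluoride (-1) requires 1 complex ion per 1 fluoride.

[Pb(acac)(en)2]F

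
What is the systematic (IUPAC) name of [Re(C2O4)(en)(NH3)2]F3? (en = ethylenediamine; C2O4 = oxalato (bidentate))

The 3 fluoride counter-ions carry a total charge of -3, so each complex ion is 3+.
Ligand charges: 1×ethylenediamine (neutral), 2×ammine (neutral), 1×oxalato (-2 each); total -2. So Re + (-2) = 3+, giving Re = +5.
Ligands are named alphabetically: ammine before ethylenediamine before oxalato.

diammine(ethylenediamine)oxalatorhenium(V) fluoride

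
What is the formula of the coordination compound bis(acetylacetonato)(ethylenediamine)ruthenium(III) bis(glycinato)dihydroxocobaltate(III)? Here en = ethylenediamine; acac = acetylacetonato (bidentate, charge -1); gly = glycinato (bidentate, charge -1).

[Ru(acac)2(en)][Co(gly)2(OH)2]

Cation [Ru…]: ligand charges -2, Ru(III) ⇒ ion charge 1+.
Anion [Co…]: ligand charges -4, Co(III) ⇒ ion charge 1−.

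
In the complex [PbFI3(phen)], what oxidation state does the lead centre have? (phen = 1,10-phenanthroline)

+4

No counter-ion: the bracketed complex is neutral.
Ligand charges: 1×phen neutral; 3×I = -3; 1×F = -1; sum -4.
Pb + (-4) = 0 ⇒ Pb is +4.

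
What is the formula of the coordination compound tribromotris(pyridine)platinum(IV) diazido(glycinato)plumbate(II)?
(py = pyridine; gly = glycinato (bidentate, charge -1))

Cation [Pt…]: ligand charges -3, Pt(IV) ⇒ ion charge 1+.
Anion [Pb…]: ligand charges -3, Pb(II) ⇒ ion charge 1−.
One 1+ cation balances one 1− anion.

[PtBr3(py)3][Pb(gly)(N3)2]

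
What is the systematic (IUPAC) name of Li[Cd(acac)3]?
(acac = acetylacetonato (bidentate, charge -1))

The 1 lithium counter-ion carries a total charge of +1, so each complex ion is 1−.
Ligand charges: 3×acetylacetonato (-1 each); total -3. So Cd + (-3) = 1−, giving Cd = +2.
The complex ion is anionic, so cadmium takes the -ate form cadmate(II).

lithium tris(acetylacetonato)cadmate(II)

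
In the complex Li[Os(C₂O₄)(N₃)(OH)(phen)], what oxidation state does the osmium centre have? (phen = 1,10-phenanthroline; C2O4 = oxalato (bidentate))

1 lithium outside the brackets (+1 each) → the complex ion is 1−.
Ligand charges: 1×phen neutral; 1×OH = -1; 1×N3 = -1; 1×C2O4 = -2; sum -4.
Os + (-4) = 1− ⇒ Os is +3.

+3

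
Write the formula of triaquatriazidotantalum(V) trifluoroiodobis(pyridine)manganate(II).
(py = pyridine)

Cation [Ta…]: ligand charges -3, Ta(V) ⇒ ion charge 2+.
Anion [Mn…]: ligand charges -4, Mn(II) ⇒ ion charge 2−.
One 2+ cation balances one 2− anion.

[Ta(H2O)3(N3)3][MnF3I(py)2]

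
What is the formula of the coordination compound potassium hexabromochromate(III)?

K3[CrBr6]

Ligands: 6 bromo (Br, -1). Ligand charge sum = -6.
With Cr in oxidation state +3, the complex ion is [Cr...]^3−.
Charge balance with potassium (+1) requires 1 complex ion per 3 potassium.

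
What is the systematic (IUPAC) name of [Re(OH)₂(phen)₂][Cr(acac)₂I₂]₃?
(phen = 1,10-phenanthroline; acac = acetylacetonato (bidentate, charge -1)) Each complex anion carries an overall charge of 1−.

The complex anion is given as 1−; its ligand charges sum to -4, so Cr = +3.
With 3 anions per cation, the cation must be 3×1 = 3+.
Cation: ligand charges sum to -2; for the ion to be 3+, Re = +5.

dihydroxobis(1,10-phenanthroline)rhenium(V) bis(acetylacetonato)diiodochromate(III)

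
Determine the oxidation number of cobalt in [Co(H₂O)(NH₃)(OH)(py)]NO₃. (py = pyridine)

+2

1 nitrate outside the brackets (-1 each) → the complex ion is 1+.
Ligand charges: 1×py neutral; 1×OH = -1; 1×NH3 neutral; 1×H2O neutral; sum -1.
Co + (-1) = 1+ ⇒ Co is +2.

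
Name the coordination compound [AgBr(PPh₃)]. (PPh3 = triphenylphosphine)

There is no counter-ion, so the complex is neutral overall.
Ligand charges: 1×bromo (-1 each), 1×triphenylphosphine (neutral); total -1. So Ag + (-1) = 0, giving Ag = +1.
Ligands are named alphabetically: bromo before triphenylphosphine.

bromo(triphenylphosphine)silver(I)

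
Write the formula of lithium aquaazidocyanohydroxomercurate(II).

Li[Hg(CN)(H2O)(N3)(OH)]

Ligands: 1 cyano (CN, -1), 1 aqua (H2O, neutral), 1 hydroxo (OH, -1), 1 azido (N3, -1). Ligand charge sum = -3.
With Hg in oxidation state +2, the complex ion is [Hg...]^1−.
Charge balance with lithium (+1) requires 1 complex ion per 1 lithium.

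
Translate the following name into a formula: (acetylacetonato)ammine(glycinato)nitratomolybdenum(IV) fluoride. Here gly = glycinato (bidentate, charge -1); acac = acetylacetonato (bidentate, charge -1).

[Mo(acac)(gly)(NH3)(NO3)]F

Ligands: 1 nitrato (NO3, -1), 1 glycinato (gly, -1), 1 acetylacetonato (acac, -1), 1 ammine (NH3, neutral). Ligand charge sum = -3.
With Mo in oxidation state +4, the complex ion is [Mo...]^1+.
Charge balance with fluoride (-1) requires 1 complex ion per 1 fluoride.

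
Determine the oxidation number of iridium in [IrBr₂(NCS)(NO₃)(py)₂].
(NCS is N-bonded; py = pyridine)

+4

No counter-ion: the bracketed complex is neutral.
Ligand charges: 1×NCS = -1; 1×NO3 = -1; 2×Br = -2; 2×py neutral; sum -4.
Ir + (-4) = 0 ⇒ Ir is +4.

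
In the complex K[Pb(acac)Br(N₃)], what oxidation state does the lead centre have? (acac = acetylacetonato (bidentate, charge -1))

+2

1 potassium outside the brackets (+1 each) → the complex ion is 1−.
Ligand charges: 1×acac = -1; 1×Br = -1; 1×N3 = -1; sum -3.
Pb + (-3) = 1− ⇒ Pb is +2.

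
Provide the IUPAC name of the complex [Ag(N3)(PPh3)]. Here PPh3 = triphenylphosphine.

azido(triphenylphosphine)silver(I)

There is no counter-ion, so the complex is neutral overall.
Ligand charges: 1×azido (-1 each), 1×triphenylphosphine (neutral); total -1. So Ag + (-1) = 0, giving Ag = +1.
Ligands are named alphabetically: azido before triphenylphosphine.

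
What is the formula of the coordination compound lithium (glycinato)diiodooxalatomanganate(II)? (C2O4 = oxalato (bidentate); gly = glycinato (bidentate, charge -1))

Ligands: 2 iodo (I, -1), 1 oxalato (C2O4, -2), 1 glycinato (gly, -1). Ligand charge sum = -5.
With Mn in oxidation state +2, the complex ion is [Mn...]^3−.
Charge balance with lithium (+1) requires 1 complex ion per 3 lithium.

Li3[Mn(C2O4)(gly)I2]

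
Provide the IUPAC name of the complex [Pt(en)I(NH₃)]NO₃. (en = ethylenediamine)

The 1 nitrate counter-ion carries a total charge of -1, so each complex ion is 1+.
Ligand charges: 1×ammine (neutral), 1×ethylenediamine (neutral), 1×iodo (-1 each); total -1. So Pt + (-1) = 1+, giving Pt = +2.
Ligands are named alphabetically: ammine before ethylenediamine before iodo.

ammine(ethylenediamine)iodoplatinum(II) nitrate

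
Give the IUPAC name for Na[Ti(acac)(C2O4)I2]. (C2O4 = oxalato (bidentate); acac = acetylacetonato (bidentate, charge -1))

The 1 sodium counter-ion carries a total charge of +1, so each complex ion is 1−.
Ligand charges: 1×oxalato (-2 each), 2×iodo (-1 each), 1×acetylacetonato (-1 each); total -5. So Ti + (-5) = 1−, giving Ti = +4.
Ligands are named alphabetically: acetylacetonato before iodo before oxalato.
The complex ion is anionic, so titanium takes the -ate form titanate(IV).

sodium (acetylacetonato)diiodooxalatotitanate(IV)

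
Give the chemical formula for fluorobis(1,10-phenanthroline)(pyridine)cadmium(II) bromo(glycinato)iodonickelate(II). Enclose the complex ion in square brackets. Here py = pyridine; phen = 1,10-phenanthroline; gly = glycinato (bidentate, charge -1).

Cation [Cd…]: ligand charges -1, Cd(II) ⇒ ion charge 1+.
Anion [Ni…]: ligand charges -3, Ni(II) ⇒ ion charge 1−.

[CdF(phen)2(py)][NiBr(gly)I]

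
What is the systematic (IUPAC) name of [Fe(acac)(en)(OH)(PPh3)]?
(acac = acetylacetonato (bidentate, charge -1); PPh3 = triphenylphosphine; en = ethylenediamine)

There is no counter-ion, so the complex is neutral overall.
Ligand charges: 1×hydroxo (-1 each), 1×acetylacetonato (-1 each), 1×triphenylphosphine (neutral), 1×ethylenediamine (neutral); total -2. So Fe + (-2) = 0, giving Fe = +2.
Ligands are named alphabetically: acetylacetonato before ethylenediamine before hydroxo before triphenylphosphine.

(acetylacetonato)(ethylenediamine)hydroxo(triphenylphosphine)iron(II)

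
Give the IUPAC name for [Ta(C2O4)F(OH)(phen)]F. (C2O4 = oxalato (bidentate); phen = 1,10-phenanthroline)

fluorohydroxooxalato(1,10-phenanthroline)tantalum(V) fluoride

The 1 fluoride counter-ion carries a total charge of -1, so each complex ion is 1+.
Ligand charges: 1×oxalato (-2 each), 1×fluoro (-1 each), 1×1,10-phenanthroline (neutral), 1×hydroxo (-1 each); total -4. So Ta + (-4) = 1+, giving Ta = +5.
Ligands are named alphabetically: fluoro before hydroxo before oxalato before phenanthroline.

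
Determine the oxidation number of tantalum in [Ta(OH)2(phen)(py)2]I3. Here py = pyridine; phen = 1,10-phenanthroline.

3 iodide outside the brackets (-1 each) → the complex ion is 3+.
Ligand charges: 2×py neutral; 2×OH = -2; 1×phen neutral; sum -2.
Ta + (-2) = 3+ ⇒ Ta is +5.

+5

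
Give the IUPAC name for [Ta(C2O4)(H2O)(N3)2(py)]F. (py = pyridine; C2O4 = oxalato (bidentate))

aquadiazidooxalato(pyridine)tantalum(V) fluoride

The 1 fluoride counter-ion carries a total charge of -1, so each complex ion is 1+.
Ligand charges: 1×pyridine (neutral), 2×azido (-1 each), 1×aqua (neutral), 1×oxalato (-2 each); total -4. So Ta + (-4) = 1+, giving Ta = +5.
Ligands are named alphabetically: aqua before azido before oxalato before pyridine.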